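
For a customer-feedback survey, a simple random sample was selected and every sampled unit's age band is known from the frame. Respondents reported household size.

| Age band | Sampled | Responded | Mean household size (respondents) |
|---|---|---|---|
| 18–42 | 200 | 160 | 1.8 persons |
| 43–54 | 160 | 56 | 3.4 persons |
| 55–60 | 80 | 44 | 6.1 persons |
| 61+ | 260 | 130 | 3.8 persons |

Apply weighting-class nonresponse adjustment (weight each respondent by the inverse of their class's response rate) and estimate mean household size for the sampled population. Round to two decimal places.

Class response rates: 18–42 160/200 = 80%, 43–54 56/160 = 35%, 55–60 44/80 = 55%, 61+ 130/260 = 50%.
With weight = n_sampled/n_responded per class, the weighted class total is n_sampled:
  18–42: 200 × 1.8 = 360
  43–54: 160 × 3.4 = 544
  55–60: 80 × 6.1 = 488
  61+: 260 × 3.8 = 988
Adjusted estimate = 2380 / 700 = 3.4 → 3.40.

3.40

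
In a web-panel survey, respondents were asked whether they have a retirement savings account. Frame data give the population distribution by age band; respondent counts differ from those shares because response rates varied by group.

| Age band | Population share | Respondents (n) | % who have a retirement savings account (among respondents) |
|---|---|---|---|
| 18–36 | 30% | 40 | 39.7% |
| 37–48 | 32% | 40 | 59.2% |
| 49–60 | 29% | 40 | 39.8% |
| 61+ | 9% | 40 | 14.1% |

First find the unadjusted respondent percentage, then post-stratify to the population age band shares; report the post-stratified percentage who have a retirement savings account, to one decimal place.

43.7%

Naive respondent-only estimate (weights = respondent counts):
  (40/160)×39.7 + (40/160)×59.2 + (40/160)×39.8 + (40/160)×14.1 = 38.2%
Post-stratifying to population shares instead:
  0.3×39.7 + 0.32×59.2 + 0.29×39.8 + 0.09×14.1 = 43.665%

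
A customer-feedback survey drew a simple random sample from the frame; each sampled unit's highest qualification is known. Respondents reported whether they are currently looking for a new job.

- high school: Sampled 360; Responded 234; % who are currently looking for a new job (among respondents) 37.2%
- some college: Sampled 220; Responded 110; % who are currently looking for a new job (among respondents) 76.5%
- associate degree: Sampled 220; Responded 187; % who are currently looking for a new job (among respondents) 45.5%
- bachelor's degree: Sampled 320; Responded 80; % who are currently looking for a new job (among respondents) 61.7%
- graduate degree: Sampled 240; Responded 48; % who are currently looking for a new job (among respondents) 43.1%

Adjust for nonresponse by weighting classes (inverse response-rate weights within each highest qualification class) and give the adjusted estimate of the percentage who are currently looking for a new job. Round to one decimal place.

Response rates by class: high school 234/360 = 65%, some college 110/220 = 50%, associate degree 187/220 = 85%, bachelor's degree 80/320 = 25%, graduate degree 48/240 = 20%.
With weight = n_sampled/n_responded per class, the weighted class total is n_sampled:
  high school: 360 × 37.2 = 13392
  some college: 220 × 76.5 = 16,830
  associate degree: 220 × 45.5 = 10,010
  bachelor's degree: 320 × 61.7 = 19,744
  graduate degree: 240 × 43.1 = 10,344
Adjusted estimate = 70,320 / 1,360 = 51.7059 → 51.7%.

51.7%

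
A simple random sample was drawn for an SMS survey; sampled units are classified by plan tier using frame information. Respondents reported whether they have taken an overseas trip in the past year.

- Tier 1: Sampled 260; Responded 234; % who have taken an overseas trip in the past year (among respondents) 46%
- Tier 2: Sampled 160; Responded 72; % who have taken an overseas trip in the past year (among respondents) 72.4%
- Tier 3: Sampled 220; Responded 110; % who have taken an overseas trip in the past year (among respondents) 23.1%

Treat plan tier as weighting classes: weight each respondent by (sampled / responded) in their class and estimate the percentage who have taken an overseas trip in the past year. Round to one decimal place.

Class response rates: Tier 1 234/260 = 90%, Tier 2 72/160 = 45%, Tier 3 110/220 = 50%.
Weighting each respondent by the inverse class response rate inflates each class back to its sampled size, so the class weight is n_sampled:
  Tier 1: 260 × 46 = 11,960
  Tier 2: 160 × 72.4 = 11,584
  Tier 3: 220 × 23.1 = 5082
Adjusted estimate = 28,626 / 640 = 44.7281 → 44.7%.

44.7%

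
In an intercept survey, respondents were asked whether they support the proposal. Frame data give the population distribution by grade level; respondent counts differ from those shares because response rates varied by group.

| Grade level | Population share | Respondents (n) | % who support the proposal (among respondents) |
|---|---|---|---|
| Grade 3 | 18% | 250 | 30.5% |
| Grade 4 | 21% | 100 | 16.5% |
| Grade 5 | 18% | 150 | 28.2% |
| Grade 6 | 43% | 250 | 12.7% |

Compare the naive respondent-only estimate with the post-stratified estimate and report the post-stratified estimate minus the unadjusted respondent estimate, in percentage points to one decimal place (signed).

-2.7 percentage points

Unadjusted (pooled respondent) estimate weights by respondent counts:
  (250/750)×30.5 + (100/750)×16.5 + (150/750)×28.2 + (250/750)×12.7 = 22.24%
Post-stratifying to population shares instead:
  0.18×30.5 + 0.21×16.5 + 0.18×28.2 + 0.43×12.7 = 19.492%
Difference = 19.492 − 22.24 = -2.748 pp.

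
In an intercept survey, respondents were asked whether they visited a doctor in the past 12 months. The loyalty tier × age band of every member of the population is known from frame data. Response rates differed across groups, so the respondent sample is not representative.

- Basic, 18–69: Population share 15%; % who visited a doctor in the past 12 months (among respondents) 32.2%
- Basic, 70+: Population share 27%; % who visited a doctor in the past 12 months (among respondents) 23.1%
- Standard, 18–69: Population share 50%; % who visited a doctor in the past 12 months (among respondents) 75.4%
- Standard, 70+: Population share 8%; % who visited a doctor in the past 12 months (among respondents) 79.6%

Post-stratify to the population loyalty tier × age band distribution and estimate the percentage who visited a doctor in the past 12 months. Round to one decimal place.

55.1%

Each cell contributes population-share × respondent value:
  Basic, 18–69: 0.15 × 32.2 = 4.83
  Basic, 70+: 0.27 × 23.1 = 6.237
  Standard, 18–69: 0.5 × 75.4 = 37.7
  Standard, 70+: 0.08 × 79.6 = 6.368
Post-stratified estimate = 55.135 → 55.1%.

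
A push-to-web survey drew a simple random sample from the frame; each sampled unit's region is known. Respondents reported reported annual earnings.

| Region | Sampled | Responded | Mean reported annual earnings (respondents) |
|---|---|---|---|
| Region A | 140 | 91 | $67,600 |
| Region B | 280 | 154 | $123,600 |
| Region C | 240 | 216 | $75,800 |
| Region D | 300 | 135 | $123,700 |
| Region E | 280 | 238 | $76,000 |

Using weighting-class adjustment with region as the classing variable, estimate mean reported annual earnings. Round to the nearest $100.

$97,300

Response rates by class: Region A 91/140 = 65%, Region B 154/280 = 55%, Region C 216/240 = 90%, Region D 135/300 = 45%, Region E 238/280 = 85%.
Each respondent's weight = sampled/responded in their class; summing within a class gives n_sampled, so:
  Region A: 140 × 67,600 = 9,464,000
  Region B: 280 × 123,600 = 34,608,000
  Region C: 240 × 75,800 = 18,192,000
  Region D: 300 × 123,700 = 37,110,000
  Region E: 280 × 76,000 = 21,280,000
Adjusted estimate = 120,654,000 / 1,240 = 97301.6 → $97,300.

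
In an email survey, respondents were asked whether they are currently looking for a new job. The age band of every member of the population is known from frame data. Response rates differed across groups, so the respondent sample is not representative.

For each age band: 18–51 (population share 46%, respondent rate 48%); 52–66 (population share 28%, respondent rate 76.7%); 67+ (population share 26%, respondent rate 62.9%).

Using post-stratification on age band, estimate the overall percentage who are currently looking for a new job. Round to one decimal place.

59.9%

Post-stratification weights by population share, not respondent share:
  18–51: 0.46 × 48 = 22.08
  52–66: 0.28 × 76.7 = 21.476
  67+: 0.26 × 62.9 = 16.354
Post-stratified estimate = 59.91 → 59.9%.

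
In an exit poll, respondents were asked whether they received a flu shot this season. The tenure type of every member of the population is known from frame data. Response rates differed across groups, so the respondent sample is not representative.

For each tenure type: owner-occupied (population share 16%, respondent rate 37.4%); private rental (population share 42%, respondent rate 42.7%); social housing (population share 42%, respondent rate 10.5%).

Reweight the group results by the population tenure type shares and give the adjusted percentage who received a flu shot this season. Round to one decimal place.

28.3%

Weight each group's respondent value by its population share:
  owner-occupied: 0.16 × 37.4 = 5.984
  private rental: 0.42 × 42.7 = 17.934
  social housing: 0.42 × 10.5 = 4.41
Post-stratified estimate = 28.328 → 28.3%.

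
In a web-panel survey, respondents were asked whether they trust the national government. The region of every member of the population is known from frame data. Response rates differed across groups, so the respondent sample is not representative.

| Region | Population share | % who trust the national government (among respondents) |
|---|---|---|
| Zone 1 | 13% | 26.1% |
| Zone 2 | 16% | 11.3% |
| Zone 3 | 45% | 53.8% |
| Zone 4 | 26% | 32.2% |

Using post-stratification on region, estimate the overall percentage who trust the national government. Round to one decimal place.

37.8%

Weight each group's respondent value by its population share:
  Zone 1: 0.13 × 26.1 = 3.393
  Zone 2: 0.16 × 11.3 = 1.808
  Zone 3: 0.45 × 53.8 = 24.21
  Zone 4: 0.26 × 32.2 = 8.372
Post-stratified estimate = 37.783 → 37.8%.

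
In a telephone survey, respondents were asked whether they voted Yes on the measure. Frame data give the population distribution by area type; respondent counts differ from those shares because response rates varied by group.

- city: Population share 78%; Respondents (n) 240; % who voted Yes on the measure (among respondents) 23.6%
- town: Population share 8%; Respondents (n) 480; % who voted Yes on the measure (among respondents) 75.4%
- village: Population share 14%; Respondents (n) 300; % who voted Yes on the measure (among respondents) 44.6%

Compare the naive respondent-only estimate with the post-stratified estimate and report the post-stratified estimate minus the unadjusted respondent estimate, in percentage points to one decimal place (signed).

-23.5 percentage points

Unadjusted (pooled respondent) estimate weights by respondent counts:
  (240/1020)×23.6 + (480/1020)×75.4 + (300/1020)×44.6 = 54.1529%
Post-stratifying to population shares instead:
  0.78×23.6 + 0.08×75.4 + 0.14×44.6 = 30.684%
Difference = 30.684 − 54.1529 = -23.4689 pp.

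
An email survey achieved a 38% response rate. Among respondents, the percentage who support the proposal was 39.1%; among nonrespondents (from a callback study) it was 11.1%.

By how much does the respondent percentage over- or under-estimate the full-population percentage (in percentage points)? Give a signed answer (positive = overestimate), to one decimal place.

Nonresponse fraction = 1 − 0.38 = 0.62.
Bias = (nonresponse fraction) × (respondent percentage − nonrespondent percentage)
     = 0.62 × (39.1 − 11.1) = 0.62 × 28 = 17.36.

+17.4 percentage points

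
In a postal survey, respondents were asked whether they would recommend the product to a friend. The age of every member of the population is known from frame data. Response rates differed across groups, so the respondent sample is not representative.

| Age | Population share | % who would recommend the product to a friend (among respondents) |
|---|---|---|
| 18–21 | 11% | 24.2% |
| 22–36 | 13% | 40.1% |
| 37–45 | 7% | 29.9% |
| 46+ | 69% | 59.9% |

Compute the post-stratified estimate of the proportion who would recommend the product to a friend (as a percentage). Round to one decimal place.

Each cell contributes population-share × respondent value:
  18–21: 0.11 × 24.2 = 2.662
  22–36: 0.13 × 40.1 = 5.213
  37–45: 0.07 × 29.9 = 2.093
  46+: 0.69 × 59.9 = 41.331
Post-stratified estimate = 51.299 → 51.3%.

51.3%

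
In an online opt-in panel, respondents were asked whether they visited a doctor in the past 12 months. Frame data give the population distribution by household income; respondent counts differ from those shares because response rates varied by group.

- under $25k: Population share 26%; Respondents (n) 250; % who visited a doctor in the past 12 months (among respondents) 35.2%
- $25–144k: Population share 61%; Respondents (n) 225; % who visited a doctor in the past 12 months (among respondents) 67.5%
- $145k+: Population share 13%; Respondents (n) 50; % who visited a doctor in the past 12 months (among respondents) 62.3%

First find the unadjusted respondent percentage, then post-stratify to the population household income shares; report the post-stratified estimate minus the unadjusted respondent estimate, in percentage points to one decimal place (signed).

+6.8 percentage points

Naive respondent-only estimate (weights = respondent counts):
  (250/525)×35.2 + (225/525)×67.5 + (50/525)×62.3 = 51.6238%
Post-stratifying to population shares instead:
  0.26×35.2 + 0.61×67.5 + 0.13×62.3 = 58.426%
Difference = 58.426 − 51.6238 = 6.8022 pp.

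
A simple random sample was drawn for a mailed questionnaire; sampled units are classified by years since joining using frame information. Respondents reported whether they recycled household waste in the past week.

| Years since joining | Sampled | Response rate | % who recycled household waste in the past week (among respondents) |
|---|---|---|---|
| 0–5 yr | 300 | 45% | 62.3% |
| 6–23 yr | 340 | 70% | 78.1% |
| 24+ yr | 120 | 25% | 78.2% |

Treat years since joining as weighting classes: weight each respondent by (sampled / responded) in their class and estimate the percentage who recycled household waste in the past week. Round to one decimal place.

Inverse-response-rate weighting restores each class to its sampled count, so class totals weight by n_sampled:
  0–5 yr: 300 × 62.3 = 18,690
  6–23 yr: 340 × 78.1 = 26554
  24+ yr: 120 × 78.2 = 9384
Adjusted estimate = 54,628 / 760 = 71.8789 → 71.9%.

71.9%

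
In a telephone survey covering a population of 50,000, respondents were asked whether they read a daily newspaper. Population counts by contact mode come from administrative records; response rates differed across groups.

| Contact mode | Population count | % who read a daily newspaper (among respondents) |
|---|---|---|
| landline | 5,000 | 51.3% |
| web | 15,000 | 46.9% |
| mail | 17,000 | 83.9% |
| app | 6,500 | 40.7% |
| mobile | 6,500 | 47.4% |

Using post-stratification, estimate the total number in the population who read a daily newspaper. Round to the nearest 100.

Each cell contributes its population count × the respondent rate:
  landline: 5,000 × 51.3% = 2565
  web: 15,000 × 46.9% = 7035
  mail: 17,000 × 83.9% = 14,263
  app: 6,500 × 40.7% = 2645.5
  mobile: 6,500 × 47.4% = 3081
Estimated total = 29589.5 → 29,600.

29,600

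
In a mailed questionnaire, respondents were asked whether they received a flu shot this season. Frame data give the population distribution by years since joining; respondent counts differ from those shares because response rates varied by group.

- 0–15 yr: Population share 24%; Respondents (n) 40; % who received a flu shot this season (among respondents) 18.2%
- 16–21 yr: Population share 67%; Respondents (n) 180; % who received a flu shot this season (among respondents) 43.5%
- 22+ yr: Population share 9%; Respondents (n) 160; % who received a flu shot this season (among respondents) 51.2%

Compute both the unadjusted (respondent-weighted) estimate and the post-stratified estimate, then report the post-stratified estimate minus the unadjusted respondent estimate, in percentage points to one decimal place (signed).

-6.0 percentage points

Without adjustment, the pooled respondent share is:
  (40/380)×18.2 + (180/380)×43.5 + (160/380)×51.2 = 44.0789%
Post-stratifying to population shares instead:
  0.24×18.2 + 0.67×43.5 + 0.09×51.2 = 38.121%
Difference = 38.121 − 44.0789 = -5.9579 pp.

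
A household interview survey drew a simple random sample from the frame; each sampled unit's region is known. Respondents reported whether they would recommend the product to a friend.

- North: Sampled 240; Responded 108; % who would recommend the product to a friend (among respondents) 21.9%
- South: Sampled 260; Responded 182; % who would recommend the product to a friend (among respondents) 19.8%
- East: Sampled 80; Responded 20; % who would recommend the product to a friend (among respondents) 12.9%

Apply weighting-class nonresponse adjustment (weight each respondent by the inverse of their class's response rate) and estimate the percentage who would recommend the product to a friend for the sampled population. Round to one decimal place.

Response rates by class: North 108/240 = 45%, South 182/260 = 70%, East 20/80 = 25%.
Inverse-response-rate weighting restores each class to its sampled count, so class totals weight by n_sampled:
  North: 240 × 21.9 = 5256
  South: 260 × 19.8 = 5148
  East: 80 × 12.9 = 1032
Adjusted estimate = 11,436 / 580 = 19.7172 → 19.7%.

19.7%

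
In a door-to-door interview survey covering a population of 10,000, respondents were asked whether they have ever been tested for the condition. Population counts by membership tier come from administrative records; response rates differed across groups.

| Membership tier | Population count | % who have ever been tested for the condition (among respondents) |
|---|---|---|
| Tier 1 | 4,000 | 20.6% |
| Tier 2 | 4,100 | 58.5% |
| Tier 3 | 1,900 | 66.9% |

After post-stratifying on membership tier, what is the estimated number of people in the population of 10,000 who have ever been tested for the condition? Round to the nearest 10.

Estimated count per cell = population count × respondent percentage:
  Tier 1: 4,000 × 20.6% = 824
  Tier 2: 4,100 × 58.5% = 2398.5
  Tier 3: 1,900 × 66.9% = 1271.1
Estimated total = 4493.6 → 4,490.

4,490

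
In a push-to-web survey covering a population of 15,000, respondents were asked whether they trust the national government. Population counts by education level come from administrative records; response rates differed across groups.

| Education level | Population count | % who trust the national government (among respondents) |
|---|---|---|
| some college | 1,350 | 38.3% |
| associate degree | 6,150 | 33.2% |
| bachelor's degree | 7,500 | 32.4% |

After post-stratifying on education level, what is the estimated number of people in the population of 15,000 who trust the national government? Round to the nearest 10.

Estimated count per cell = population count × respondent percentage:
  some college: 1,350 × 38.3% = 517.05
  associate degree: 6,150 × 33.2% = 2041.8
  bachelor's degree: 7,500 × 32.4% = 2430
Estimated total = 4988.85 → 4,990.

4,990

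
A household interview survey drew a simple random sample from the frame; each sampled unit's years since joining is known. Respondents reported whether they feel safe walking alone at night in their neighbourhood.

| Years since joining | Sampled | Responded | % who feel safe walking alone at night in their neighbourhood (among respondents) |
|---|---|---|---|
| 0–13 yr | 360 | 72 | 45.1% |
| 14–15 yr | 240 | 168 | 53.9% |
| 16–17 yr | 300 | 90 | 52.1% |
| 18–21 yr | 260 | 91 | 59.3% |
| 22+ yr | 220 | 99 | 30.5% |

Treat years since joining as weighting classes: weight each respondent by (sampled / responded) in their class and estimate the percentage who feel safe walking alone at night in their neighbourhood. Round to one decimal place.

48.5%

Response rates by class: 0–13 yr 72/360 = 20%, 14–15 yr 168/240 = 70%, 16–17 yr 90/300 = 30%, 18–21 yr 91/260 = 35%, 22+ yr 99/220 = 45%.
Each respondent's weight = sampled/responded in their class; summing within a class gives n_sampled, so:
  0–13 yr: 360 × 45.1 = 16,236
  14–15 yr: 240 × 53.9 = 12,936
  16–17 yr: 300 × 52.1 = 15,630
  18–21 yr: 260 × 59.3 = 15,418
  22+ yr: 220 × 30.5 = 6710
Adjusted estimate = 66,930 / 1,380 = 48.5 → 48.5%.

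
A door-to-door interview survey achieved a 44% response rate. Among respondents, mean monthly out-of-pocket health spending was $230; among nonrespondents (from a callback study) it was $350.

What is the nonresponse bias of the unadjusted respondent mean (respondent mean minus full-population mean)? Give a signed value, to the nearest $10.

-$70

Nonresponse fraction = 1 − 0.44 = 0.56.
Bias = (nonresponse fraction) × (respondent mean − nonrespondent mean)
     = 0.56 × (230 − 350) = 0.56 × -120 = -67.2.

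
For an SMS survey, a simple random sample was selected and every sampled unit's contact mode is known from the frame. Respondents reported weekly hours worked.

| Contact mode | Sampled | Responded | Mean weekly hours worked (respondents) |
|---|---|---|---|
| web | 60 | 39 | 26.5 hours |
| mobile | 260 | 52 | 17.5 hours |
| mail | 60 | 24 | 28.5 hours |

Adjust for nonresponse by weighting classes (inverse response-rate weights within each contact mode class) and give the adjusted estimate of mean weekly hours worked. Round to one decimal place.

20.7

Response rates by class: web 39/60 = 65%, mobile 52/260 = 20%, mail 24/60 = 40%.
Weighting each respondent by the inverse class response rate inflates each class back to its sampled size, so the class weight is n_sampled:
  web: 60 × 26.5 = 1590
  mobile: 260 × 17.5 = 4550
  mail: 60 × 28.5 = 1710
Adjusted estimate = 7850 / 380 = 20.6579 → 20.7.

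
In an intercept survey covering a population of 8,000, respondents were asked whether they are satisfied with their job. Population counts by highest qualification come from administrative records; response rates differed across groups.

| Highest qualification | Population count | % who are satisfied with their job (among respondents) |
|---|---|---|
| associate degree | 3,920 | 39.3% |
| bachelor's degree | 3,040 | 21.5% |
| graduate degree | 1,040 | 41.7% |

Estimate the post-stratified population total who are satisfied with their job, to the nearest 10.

Each cell contributes its population count × the respondent rate:
  associate degree: 3,920 × 39.3% = 1540.56
  bachelor's degree: 3,040 × 21.5% = 653.6
  graduate degree: 1,040 × 41.7% = 433.68
Estimated total = 2627.84 → 2,630.

2,630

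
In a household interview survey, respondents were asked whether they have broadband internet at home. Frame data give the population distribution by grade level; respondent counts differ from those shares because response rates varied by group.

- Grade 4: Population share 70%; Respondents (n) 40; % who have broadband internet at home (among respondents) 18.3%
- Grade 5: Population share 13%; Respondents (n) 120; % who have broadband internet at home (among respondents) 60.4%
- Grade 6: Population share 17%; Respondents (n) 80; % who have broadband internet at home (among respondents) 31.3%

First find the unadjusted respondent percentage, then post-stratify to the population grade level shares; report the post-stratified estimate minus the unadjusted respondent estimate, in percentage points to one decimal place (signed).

-17.7 percentage points

Naive respondent-only estimate (weights = respondent counts):
  (40/240)×18.3 + (120/240)×60.4 + (80/240)×31.3 = 43.6833%
Post-stratifying to population shares instead:
  0.7×18.3 + 0.13×60.4 + 0.17×31.3 = 25.983%
Difference = 25.983 − 43.6833 = -17.7003 pp.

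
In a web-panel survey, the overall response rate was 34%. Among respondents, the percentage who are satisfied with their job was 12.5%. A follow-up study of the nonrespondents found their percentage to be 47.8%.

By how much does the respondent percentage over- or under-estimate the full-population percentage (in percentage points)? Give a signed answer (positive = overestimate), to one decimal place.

Nonresponse fraction = 1 − 0.34 = 0.66.
Bias = (nonresponse fraction) × (respondent percentage − nonrespondent percentage)
     = 0.66 × (12.5 − 47.8) = 0.66 × -35.3 = -23.298.

-23.3 percentage points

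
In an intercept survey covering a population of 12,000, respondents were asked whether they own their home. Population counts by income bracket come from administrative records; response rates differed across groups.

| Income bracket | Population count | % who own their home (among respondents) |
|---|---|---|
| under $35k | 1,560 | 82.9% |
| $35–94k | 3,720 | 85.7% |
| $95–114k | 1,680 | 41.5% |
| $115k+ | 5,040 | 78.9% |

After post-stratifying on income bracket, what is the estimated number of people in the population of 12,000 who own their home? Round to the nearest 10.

9,160

Estimated count per cell = population count × respondent percentage:
  under $35k: 1,560 × 82.9% = 1293.24
  $35–94k: 3,720 × 85.7% = 3188.04
  $95–114k: 1,680 × 41.5% = 697.2
  $115k+: 5,040 × 78.9% = 3976.56
Estimated total = 9155.04 → 9,160.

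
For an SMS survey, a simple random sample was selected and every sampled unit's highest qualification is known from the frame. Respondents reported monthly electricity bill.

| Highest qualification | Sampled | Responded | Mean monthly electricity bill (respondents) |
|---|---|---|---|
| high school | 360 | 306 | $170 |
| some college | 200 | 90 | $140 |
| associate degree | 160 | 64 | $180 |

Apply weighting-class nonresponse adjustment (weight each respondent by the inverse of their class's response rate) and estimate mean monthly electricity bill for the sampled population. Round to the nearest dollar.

$164

Response rates by class: high school 306/360 = 85%, some college 90/200 = 45%, associate degree 64/160 = 40%.
Weighting each respondent by the inverse class response rate inflates each class back to its sampled size, so the class weight is n_sampled:
  high school: 360 × 170 = 61,200
  some college: 200 × 140 = 28,000
  associate degree: 160 × 180 = 28,800
Adjusted estimate = 118,000 / 720 = 163.889 → $164.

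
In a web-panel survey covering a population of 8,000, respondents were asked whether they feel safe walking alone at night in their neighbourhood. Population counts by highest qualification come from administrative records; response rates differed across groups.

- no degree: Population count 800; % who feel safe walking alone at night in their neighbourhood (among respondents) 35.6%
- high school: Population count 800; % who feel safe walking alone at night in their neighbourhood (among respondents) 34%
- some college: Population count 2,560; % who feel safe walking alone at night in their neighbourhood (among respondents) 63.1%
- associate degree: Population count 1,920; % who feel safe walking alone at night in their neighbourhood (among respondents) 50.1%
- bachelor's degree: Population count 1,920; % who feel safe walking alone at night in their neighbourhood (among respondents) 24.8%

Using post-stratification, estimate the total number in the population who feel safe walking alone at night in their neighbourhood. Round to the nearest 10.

3,610

Each cell contributes its population count × the respondent rate:
  no degree: 800 × 35.6% = 284.8
  high school: 800 × 34% = 272
  some college: 2,560 × 63.1% = 1615.36
  associate degree: 1,920 × 50.1% = 961.92
  bachelor's degree: 1,920 × 24.8% = 476.16
Estimated total = 3610.24 → 3,610.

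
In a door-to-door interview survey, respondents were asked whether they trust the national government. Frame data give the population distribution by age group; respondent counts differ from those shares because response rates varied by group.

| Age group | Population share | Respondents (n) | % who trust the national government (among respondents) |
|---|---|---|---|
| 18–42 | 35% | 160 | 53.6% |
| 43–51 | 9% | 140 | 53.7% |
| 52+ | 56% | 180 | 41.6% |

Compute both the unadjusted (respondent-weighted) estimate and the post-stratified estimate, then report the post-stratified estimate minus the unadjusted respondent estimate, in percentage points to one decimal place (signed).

-2.2 percentage points

Unadjusted (pooled respondent) estimate weights by respondent counts:
  (160/480)×53.6 + (140/480)×53.7 + (180/480)×41.6 = 49.1292%
Post-stratifying to population shares instead:
  0.35×53.6 + 0.09×53.7 + 0.56×41.6 = 46.889%
Difference = 46.889 − 49.1292 = -2.2402 pp.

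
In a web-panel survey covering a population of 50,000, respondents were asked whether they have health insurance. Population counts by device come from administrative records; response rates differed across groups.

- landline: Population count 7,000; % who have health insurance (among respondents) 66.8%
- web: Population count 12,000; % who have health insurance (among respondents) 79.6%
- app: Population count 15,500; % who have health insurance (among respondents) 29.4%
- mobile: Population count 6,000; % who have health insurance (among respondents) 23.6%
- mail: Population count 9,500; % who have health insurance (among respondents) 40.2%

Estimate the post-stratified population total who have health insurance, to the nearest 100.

Apply each group's respondent rate to its population count:
  landline: 7,000 × 66.8% = 4676
  web: 12,000 × 79.6% = 9552
  app: 15,500 × 29.4% = 4557
  mobile: 6,000 × 23.6% = 1416
  mail: 9,500 × 40.2% = 3819
Estimated total = 24,020 → 24,000.

24,000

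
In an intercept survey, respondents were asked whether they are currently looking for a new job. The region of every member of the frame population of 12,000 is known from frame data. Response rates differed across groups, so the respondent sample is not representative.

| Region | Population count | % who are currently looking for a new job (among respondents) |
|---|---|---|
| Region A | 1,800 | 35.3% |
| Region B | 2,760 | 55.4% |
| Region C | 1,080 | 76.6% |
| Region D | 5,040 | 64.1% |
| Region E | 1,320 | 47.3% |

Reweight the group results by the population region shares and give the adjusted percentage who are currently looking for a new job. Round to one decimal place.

57.1%

Post-stratification weights by population share, not respondent share:
  Region A: (1,800/12,000) × 35.3 = 5.295
  Region B: (2,760/12,000) × 55.4 = 12.742
  Region C: (1,080/12,000) × 76.6 = 6.894
  Region D: (5,040/12,000) × 64.1 = 26.922
  Region E: (1,320/12,000) × 47.3 = 5.203
Post-stratified estimate = 57.056 → 57.1%.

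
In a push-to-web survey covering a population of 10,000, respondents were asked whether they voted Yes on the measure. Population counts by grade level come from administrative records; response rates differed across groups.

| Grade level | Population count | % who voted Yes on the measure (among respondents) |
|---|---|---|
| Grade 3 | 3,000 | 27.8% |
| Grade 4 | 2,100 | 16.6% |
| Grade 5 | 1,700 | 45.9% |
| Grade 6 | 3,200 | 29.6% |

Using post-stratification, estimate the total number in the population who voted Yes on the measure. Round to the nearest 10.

2,910

Apply each group's respondent rate to its population count:
  Grade 3: 3,000 × 27.8% = 834
  Grade 4: 2,100 × 16.6% = 348.6
  Grade 5: 1,700 × 45.9% = 780.3
  Grade 6: 3,200 × 29.6% = 947.2
Estimated total = 2910.1 → 2,910.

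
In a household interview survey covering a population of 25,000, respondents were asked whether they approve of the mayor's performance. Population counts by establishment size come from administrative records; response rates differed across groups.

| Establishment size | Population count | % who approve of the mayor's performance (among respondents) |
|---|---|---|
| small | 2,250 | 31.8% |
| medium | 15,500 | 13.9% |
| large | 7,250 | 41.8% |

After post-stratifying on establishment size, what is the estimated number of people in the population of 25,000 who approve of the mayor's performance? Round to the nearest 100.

Each cell contributes its population count × the respondent rate:
  small: 2,250 × 31.8% = 715.5
  medium: 15,500 × 13.9% = 2154.5
  large: 7,250 × 41.8% = 3030.5
Estimated total = 5900.5 → 5,900.

5,900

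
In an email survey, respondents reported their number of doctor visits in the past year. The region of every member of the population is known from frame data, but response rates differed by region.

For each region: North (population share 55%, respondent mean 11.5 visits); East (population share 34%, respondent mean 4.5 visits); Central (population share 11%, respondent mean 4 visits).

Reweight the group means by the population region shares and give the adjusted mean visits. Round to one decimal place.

Reweight to the known region distribution:
  North: 0.55 × 11.5 = 6.325
  East: 0.34 × 4.5 = 1.53
  Central: 0.11 × 4 = 0.44
Post-stratified estimate = 8.295 → 8.3.

8.3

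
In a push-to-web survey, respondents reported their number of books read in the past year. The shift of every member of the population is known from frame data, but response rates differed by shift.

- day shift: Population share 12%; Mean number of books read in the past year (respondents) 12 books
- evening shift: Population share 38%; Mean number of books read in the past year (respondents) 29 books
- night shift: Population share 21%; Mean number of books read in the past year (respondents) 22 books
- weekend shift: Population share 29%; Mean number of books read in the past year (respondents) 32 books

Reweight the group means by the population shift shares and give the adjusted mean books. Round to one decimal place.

26.4

Post-stratification weights by population share, not respondent share:
  day shift: 0.12 × 12 = 1.44
  evening shift: 0.38 × 29 = 11.02
  night shift: 0.21 × 22 = 4.62
  weekend shift: 0.29 × 32 = 9.28
Post-stratified estimate = 26.36 → 26.4.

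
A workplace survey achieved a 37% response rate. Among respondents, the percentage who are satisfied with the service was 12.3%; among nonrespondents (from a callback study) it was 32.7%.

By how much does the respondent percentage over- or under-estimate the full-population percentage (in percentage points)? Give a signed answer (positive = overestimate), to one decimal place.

Nonresponse fraction = 1 − 0.37 = 0.63.
Bias = (nonresponse fraction) × (respondent percentage − nonrespondent percentage)
     = 0.63 × (12.3 − 32.7) = 0.63 × -20.4 = -12.852.

-12.9 percentage points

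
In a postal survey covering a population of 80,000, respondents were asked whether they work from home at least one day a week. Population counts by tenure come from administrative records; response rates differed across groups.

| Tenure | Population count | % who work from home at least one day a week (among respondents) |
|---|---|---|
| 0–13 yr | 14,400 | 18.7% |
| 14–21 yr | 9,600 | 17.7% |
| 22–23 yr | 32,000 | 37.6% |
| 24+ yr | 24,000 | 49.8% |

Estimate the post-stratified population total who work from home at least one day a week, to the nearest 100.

Apply each group's respondent rate to its population count:
  0–13 yr: 14,400 × 18.7% = 2692.8
  14–21 yr: 9,600 × 17.7% = 1699.2
  22–23 yr: 32,000 × 37.6% = 12,032
  24+ yr: 24,000 × 49.8% = 11,952
Estimated total = 28,376 → 28,400.

28,400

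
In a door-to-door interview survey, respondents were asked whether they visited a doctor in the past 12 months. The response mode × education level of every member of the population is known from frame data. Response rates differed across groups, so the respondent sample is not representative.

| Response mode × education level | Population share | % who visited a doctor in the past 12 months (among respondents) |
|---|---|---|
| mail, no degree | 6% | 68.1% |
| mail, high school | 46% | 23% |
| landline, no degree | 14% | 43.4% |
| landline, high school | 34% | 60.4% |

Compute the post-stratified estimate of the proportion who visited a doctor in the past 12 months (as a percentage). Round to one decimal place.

Post-stratification weights by population share, not respondent share:
  mail, no degree: 0.06 × 68.1 = 4.086
  mail, high school: 0.46 × 23 = 10.58
  landline, no degree: 0.14 × 43.4 = 6.076
  landline, high school: 0.34 × 60.4 = 20.536
Post-stratified estimate = 41.278 → 41.3%.

41.3%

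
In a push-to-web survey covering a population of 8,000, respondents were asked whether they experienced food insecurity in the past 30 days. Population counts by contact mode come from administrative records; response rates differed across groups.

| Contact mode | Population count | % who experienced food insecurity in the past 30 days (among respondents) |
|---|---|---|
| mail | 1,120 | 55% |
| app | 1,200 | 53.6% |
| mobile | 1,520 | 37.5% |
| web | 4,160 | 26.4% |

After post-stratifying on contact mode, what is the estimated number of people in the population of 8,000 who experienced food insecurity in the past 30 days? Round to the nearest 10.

2,930

Each cell contributes its population count × the respondent rate:
  mail: 1,120 × 55% = 616
  app: 1,200 × 53.6% = 643.2
  mobile: 1,520 × 37.5% = 570
  web: 4,160 × 26.4% = 1098.24
Estimated total = 2927.44 → 2,930.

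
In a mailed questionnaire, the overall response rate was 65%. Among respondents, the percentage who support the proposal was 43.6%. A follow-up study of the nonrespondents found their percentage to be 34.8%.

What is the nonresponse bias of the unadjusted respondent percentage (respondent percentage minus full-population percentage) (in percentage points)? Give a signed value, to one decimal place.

+3.1 percentage points

Nonresponse fraction = 1 − 0.65 = 0.35.
Bias = (nonresponse fraction) × (respondent percentage − nonrespondent percentage)
     = 0.35 × (43.6 − 34.8) = 0.35 × 8.8 = 3.08.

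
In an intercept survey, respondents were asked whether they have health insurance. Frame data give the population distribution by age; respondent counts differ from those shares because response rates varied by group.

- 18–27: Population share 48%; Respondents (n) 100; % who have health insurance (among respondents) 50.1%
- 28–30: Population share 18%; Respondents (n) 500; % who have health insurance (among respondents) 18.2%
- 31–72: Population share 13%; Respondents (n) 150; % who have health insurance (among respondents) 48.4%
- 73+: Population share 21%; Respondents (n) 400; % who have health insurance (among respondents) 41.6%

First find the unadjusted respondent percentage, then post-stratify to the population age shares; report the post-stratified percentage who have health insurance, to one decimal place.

42.4%

Without adjustment, the pooled respondent share is:
  (100/1150)×50.1 + (500/1150)×18.2 + (150/1150)×48.4 + (400/1150)×41.6 = 33.0522%
Reweighting by population age shares:
  0.48×50.1 + 0.18×18.2 + 0.13×48.4 + 0.21×41.6 = 42.352%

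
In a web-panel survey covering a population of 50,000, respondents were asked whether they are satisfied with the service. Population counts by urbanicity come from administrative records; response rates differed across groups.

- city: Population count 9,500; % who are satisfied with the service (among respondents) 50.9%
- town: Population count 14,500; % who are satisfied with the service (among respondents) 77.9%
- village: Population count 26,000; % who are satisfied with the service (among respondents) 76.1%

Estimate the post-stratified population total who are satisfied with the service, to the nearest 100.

Estimated count per cell = population count × respondent percentage:
  city: 9,500 × 50.9% = 4835.5
  town: 14,500 × 77.9% = 11295.5
  village: 26,000 × 76.1% = 19,786
Estimated total = 35,917 → 35,900.

35,900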